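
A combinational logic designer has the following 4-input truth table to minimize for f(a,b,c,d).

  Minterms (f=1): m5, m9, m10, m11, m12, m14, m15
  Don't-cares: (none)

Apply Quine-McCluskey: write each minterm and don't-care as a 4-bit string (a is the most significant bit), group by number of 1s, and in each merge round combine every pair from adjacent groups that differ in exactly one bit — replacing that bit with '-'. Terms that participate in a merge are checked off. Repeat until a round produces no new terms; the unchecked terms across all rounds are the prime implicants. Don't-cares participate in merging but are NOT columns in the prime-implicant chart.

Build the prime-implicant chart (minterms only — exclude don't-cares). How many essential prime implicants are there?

[col 0] 0101, 1001*, 1010*, 1011*, 1100*, 1110*, 1111*
[col 1] 1-10*, 1-11*, 10-1, 101-*, 11-0, 111-*
[col 2] 1-1-
Prime implicants: 0101, 1-1-, 10-1, 11-0
PI chart (minterm → PIs covering it):
  5 | 0101  (sole → essential)
  9 | 10-1  (sole → essential)
  10 | 1-1-  (sole → essential)
  11 | 1-1-,10-1
  12 | 11-0  (sole → essential)
  14 | 1-1-,11-0
  15 | 1-1-  (sole → essential)
Essential prime implicants: 0101, 1-1-, 10-1, 11-0

4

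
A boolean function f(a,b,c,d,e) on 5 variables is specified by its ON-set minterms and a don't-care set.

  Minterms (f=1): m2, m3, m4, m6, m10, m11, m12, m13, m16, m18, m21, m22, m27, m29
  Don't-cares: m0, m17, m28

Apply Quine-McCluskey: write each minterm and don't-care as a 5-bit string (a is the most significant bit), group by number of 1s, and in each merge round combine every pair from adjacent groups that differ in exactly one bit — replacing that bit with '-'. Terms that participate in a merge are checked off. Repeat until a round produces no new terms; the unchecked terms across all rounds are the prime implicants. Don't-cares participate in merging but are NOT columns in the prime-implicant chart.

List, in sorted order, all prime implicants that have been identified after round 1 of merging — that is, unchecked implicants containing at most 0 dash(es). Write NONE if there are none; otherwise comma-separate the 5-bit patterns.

size-2^0 implicants → 00000(✓)  00010(✓)  00011(✓)  00100(✓)  00110(✓)  01010(✓)  01011(✓)  01100(✓)  01101(✓)  10000(✓)  10001(✓)  10010(✓)  10101(✓)  10110(✓)  11011(✓)  11100(✓)  11101(✓)
size-2^1 implicants → -0000(✓)  -0010(✓)  -0110(✓)  -1011  -1100(✓)  -1101(✓)  0-010(✓)  0-011(✓)  0-100  00-00(✓)  00-10(✓)  000-0(✓)  0001-(✓)  001-0(✓)  0101-(✓)  0110-(✓)  1-101  10-01  10-10(✓)  100-0(✓)  1000-  1110-(✓)
size-2^2 implicants → -0-10  -00-0  -110-  0-01-  00--0
Unchecked terms (primes): -0-10, -00-0, -1011, -110-, 0-01-, 0-100, 00--0, 1-101, 10-01, 1000-

NONE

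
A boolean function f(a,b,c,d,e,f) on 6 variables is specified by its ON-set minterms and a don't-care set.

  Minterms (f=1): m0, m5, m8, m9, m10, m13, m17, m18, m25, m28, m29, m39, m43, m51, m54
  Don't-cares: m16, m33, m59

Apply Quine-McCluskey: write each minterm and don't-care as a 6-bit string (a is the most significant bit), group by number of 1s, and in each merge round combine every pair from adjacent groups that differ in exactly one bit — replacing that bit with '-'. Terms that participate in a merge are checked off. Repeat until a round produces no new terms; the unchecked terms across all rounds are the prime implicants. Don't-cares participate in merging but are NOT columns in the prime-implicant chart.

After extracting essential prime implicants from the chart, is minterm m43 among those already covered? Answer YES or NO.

YES

size-2^0 implicants → 000000(✓)  000101(✓)  001000(✓)  001001(✓)  001010(✓)  001101(✓)  010000(✓)  010001(✓)  010010(✓)  011001(✓)  011100(✓)  011101(✓)  100001  100111  101011(✓)  110011(✓)  110110  111011(✓)
size-2^1 implicants → 0-0000  0-1001(✓)  0-1101(✓)  00-000  00-101  001-01(✓)  0010-0  00100-  01-001  0100-0  01000-  011-01(✓)  01110-  1-1011  11-011
size-2^2 implicants → 0-1-01
Unchecked terms (primes): 0-0000, 0-1-01, 00-000, 00-101, 0010-0, 00100-, 01-001, 0100-0, 01000-, 01110-, 1-1011, 100001, 100111, 11-011, 110110
Minterm coverage:
  m0 ⊆ 0-0000,00-000
  m5 ⊆ 00-101 [E]
  m8 ⊆ 00-000,0010-0,00100-
  m9 ⊆ 0-1-01,00100-
  m10 ⊆ 0010-0 [E]
  m13 ⊆ 0-1-01,00-101
  m17 ⊆ 01-001,01000-
  m18 ⊆ 0100-0 [E]
  m25 ⊆ 0-1-01,01-001
  m28 ⊆ 01110- [E]
  m29 ⊆ 0-1-01,01110-
  m39 ⊆ 100111 [E]
  m43 ⊆ 1-1011 [E]
  m51 ⊆ 11-011 [E]
  m54 ⊆ 110110 [E]
E = {00-101, 0010-0, 0100-0, 01110-, 1-1011, 100111, 11-011, 110110}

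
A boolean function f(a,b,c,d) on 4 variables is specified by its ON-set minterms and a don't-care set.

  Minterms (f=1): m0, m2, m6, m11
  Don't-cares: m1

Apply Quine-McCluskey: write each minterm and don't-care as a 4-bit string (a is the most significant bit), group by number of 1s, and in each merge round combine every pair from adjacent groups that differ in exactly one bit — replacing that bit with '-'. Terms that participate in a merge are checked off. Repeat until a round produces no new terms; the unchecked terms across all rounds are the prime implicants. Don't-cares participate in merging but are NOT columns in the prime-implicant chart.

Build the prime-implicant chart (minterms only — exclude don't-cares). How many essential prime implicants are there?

2

size-2^0 implicants → 0000(✓)  0001(✓)  0010(✓)  0110(✓)  1011
size-2^1 implicants → 0-10  00-0  000-
Unchecked terms (primes): 0-10, 00-0, 000-, 1011
Minterm coverage:
  m0 ⊆ 00-0,000-
  m2 ⊆ 0-10,00-0
  m6 ⊆ 0-10 [E]
  m11 ⊆ 1011 [E]
E = {0-10, 1011}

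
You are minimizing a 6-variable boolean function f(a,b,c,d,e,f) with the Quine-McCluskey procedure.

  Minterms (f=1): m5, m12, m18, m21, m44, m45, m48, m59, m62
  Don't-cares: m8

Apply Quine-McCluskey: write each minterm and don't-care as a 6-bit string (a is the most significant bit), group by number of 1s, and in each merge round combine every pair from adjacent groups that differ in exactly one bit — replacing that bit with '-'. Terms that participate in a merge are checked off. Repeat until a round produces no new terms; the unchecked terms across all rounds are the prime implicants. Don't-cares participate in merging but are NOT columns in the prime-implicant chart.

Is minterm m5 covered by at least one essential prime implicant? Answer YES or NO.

YES

[col 0] 000101*, 001000*, 001100*, 010010, 010101*, 101100*, 101101*, 110000, 111011, 111110
[col 1] -01100, 0-0101, 001-00, 10110-
Prime implicants: -01100, 0-0101, 001-00, 010010, 10110-, 110000, 111011, 111110
PI chart (minterm → PIs covering it):
  5 | 0-0101  (sole → essential)
  12 | -01100,001-00
  18 | 010010  (sole → essential)
  21 | 0-0101  (sole → essential)
  44 | -01100,10110-
  45 | 10110-  (sole → essential)
  48 | 110000  (sole → essential)
  59 | 111011  (sole → essential)
  62 | 111110  (sole → essential)
Essential prime implicants: 0-0101, 010010, 10110-, 110000, 111011, 111110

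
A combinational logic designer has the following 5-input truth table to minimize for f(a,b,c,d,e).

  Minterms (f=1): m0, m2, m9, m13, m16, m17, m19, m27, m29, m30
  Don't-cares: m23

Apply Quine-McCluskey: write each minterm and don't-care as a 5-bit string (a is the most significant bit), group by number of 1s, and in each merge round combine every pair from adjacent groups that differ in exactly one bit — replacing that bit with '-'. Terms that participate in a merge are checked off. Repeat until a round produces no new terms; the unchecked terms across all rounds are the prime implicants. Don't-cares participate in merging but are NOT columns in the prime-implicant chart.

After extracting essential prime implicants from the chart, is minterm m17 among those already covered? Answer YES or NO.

[col 0] 00000*, 00010*, 01001*, 01101*, 10000*, 10001*, 10011*, 10111*, 11011*, 11101*, 11110
[col 1] -0000, -1101, 000-0, 01-01, 1-011, 10-11, 100-1, 1000-
Prime implicants: -0000, -1101, 000-0, 01-01, 1-011, 10-11, 100-1, 1000-, 11110
PI chart (minterm → PIs covering it):
  0 | -0000,000-0
  2 | 000-0  (sole → essential)
  9 | 01-01  (sole → essential)
  13 | -1101,01-01
  16 | -0000,1000-
  17 | 100-1,1000-
  19 | 1-011,10-11,100-1
  27 | 1-011  (sole → essential)
  29 | -1101  (sole → essential)
  30 | 11110  (sole → essential)
Essential prime implicants: -1101, 000-0, 01-01, 1-011, 11110

NO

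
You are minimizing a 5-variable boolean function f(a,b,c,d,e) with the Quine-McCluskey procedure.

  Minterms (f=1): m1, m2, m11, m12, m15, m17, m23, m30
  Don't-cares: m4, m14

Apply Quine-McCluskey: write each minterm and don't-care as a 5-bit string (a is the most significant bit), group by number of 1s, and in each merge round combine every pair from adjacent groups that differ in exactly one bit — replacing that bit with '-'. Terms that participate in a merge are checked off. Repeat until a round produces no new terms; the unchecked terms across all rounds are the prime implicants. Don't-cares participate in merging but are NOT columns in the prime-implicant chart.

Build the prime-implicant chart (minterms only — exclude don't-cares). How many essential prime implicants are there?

5

Round 0: 00001✓ 00010 00100✓ 01011✓ 01100✓ 01110✓ 01111✓ 10001✓ 10111 11110✓
Round 1: -0001 -1110 0-100 01-11 011-0 0111-
PIs = {-0001, -1110, 0-100, 00010, 01-11, 011-0, 0111-, 10111}
Coverage chart:
  m1: -0001 ←essential
  m2: 00010 ←essential
  m11: 01-11 ←essential
  m12: 0-100,011-0
  m15: 01-11,0111-
  m17: -0001 ←essential
  m23: 10111 ←essential
  m30: -1110 ←essential
Essential: -0001, -1110, 00010, 01-11, 10111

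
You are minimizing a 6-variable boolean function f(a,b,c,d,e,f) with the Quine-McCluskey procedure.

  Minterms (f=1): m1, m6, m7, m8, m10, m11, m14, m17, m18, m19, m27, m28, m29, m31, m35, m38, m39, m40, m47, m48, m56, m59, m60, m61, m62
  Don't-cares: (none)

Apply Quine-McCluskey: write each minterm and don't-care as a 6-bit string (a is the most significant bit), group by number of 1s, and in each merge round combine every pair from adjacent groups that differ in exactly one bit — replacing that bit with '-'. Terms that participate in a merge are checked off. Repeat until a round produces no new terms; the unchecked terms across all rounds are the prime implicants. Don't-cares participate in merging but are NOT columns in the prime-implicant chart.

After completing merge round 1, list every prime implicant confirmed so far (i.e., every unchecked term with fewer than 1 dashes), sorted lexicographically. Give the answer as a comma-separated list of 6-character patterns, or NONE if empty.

Round 0: 000001✓ 000110✓ 000111✓ 001000✓ 001010✓ 001011✓ 001110✓ 010001✓ 010010✓ 010011✓ 011011✓ 011100✓ 011101✓ 011111✓ 100011✓ 100110✓ 100111✓ 101000✓ 101111✓ 110000✓ 111000✓ 111011✓ 111100✓ 111101✓ 111110✓
Round 1: -00110✓ -00111✓ -01000 -11011 -11100✓ -11101✓ 0-0001 0-1011 00-110 00011-✓ 001-10 0010-0 00101- 01-011 0100-1 01001- 011-11 0111-1 01110-✓ 1-1000 10-111 100-11 10011-✓ 11-000 111-00 1111-0 11110-✓
Round 2: -0011- -1110-
PIs = {-0011-, -01000, -11011, -1110-, 0-0001, 0-1011, 00-110, 001-10, 0010-0, 00101-, 01-011, 0100-1, 01001-, 011-11, 0111-1, 1-1000, 10-111, 100-11, 11-000, 111-00, 1111-0}

NONE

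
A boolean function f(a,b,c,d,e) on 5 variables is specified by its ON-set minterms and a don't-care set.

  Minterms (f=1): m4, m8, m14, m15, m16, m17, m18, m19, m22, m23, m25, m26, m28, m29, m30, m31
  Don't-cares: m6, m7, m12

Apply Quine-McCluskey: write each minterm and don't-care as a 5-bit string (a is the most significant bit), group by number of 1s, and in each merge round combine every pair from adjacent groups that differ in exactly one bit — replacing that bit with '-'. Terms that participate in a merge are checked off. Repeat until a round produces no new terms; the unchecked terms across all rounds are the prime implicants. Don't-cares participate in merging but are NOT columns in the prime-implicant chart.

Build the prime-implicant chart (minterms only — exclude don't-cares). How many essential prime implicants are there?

Round 0: 00100✓ 00110✓ 00111✓ 01000✓ 01100✓ 01110✓ 01111✓ 10000✓ 10001✓ 10010✓ 10011✓ 10110✓ 10111✓ 11001✓ 11010✓ 11100✓ 11101✓ 11110✓ 11111✓
Round 1: -0110✓ -0111✓ -1100✓ -1110✓ -1111✓ 0-100✓ 0-110✓ 0-111✓ 001-0✓ 0011-✓ 01-00 011-0✓ 0111-✓ 1-001 1-010✓ 1-110✓ 1-111✓ 10-10✓ 10-11✓ 100-0✓ 100-1✓ 1000-✓ 1001-✓ 1011-✓ 11-01 11-10✓ 111-0✓ 111-1✓ 1110-✓ 1111-✓
Round 2: --110✓ --111✓ -011-✓ -11-0 -111-✓ 0-1-0 0-11-✓ 1--10 1-11-✓ 10-1- 100-- 111--
Round 3: --11-
PIs = {--11-, -11-0, 0-1-0, 01-00, 1--10, 1-001, 10-1-, 100--, 11-01, 111--}
Coverage chart:
  m4: 0-1-0 ←essential
  m8: 01-00 ←essential
  m14: --11-,-11-0,0-1-0
  m15: --11- ←essential
  m16: 100-- ←essential
  m17: 1-001,100--
  m18: 1--10,10-1-,100--
  m19: 10-1-,100--
  m22: --11-,1--10,10-1-
  m23: --11-,10-1-
  m25: 1-001,11-01
  m26: 1--10 ←essential
  m28: -11-0,111--
  m29: 11-01,111--
  m30: --11-,-11-0,1--10,111--
  m31: --11-,111--
Essential: --11-, 0-1-0, 01-00, 1--10, 100--

5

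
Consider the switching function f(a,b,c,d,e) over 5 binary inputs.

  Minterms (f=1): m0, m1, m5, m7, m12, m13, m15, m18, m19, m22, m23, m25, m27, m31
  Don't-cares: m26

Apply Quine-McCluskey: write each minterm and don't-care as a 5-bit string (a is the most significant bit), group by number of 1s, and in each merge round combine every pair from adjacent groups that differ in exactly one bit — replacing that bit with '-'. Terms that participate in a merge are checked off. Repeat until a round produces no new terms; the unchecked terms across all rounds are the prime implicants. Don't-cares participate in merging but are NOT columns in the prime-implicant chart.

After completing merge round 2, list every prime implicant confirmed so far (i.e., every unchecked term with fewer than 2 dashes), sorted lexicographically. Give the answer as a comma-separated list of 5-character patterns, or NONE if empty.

00-01, 0000-, 0110-, 110-1

Round 0: 00000✓ 00001✓ 00101✓ 00111✓ 01100✓ 01101✓ 01111✓ 10010✓ 10011✓ 10110✓ 10111✓ 11001✓ 11010✓ 11011✓ 11111✓
Round 1: -0111✓ -1111✓ 0-101✓ 0-111✓ 00-01 0000- 001-1✓ 011-1✓ 0110- 1-010✓ 1-011✓ 1-111✓ 10-10✓ 10-11✓ 1001-✓ 1011-✓ 11-11✓ 110-1 1101-✓
Round 2: --111 0-1-1 1--11 1-01- 10-1-
PIs = {--111, 0-1-1, 00-01, 0000-, 0110-, 1--11, 1-01-, 10-1-, 110-1}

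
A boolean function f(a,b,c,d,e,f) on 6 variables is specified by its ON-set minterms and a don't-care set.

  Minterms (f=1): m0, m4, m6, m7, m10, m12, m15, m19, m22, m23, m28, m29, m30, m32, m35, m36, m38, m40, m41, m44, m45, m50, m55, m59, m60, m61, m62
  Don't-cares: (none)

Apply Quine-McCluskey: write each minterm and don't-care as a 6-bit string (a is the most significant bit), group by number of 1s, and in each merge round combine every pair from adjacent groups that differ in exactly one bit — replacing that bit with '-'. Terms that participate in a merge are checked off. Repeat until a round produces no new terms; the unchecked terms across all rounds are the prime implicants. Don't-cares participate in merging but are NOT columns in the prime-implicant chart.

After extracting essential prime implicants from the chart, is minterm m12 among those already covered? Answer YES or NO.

Round 0: 000000✓ 000100✓ 000110✓ 000111✓ 001010 001100✓ 001111✓ 010011✓ 010110✓ 010111✓ 011100✓ 011101✓ 011110✓ 100000✓ 100011 100100✓ 100110✓ 101000✓ 101001✓ 101100✓ 101101✓ 110010 110111✓ 111011 111100✓ 111101✓ 111110✓
Round 1: -00000✓ -00100✓ -00110✓ -01100✓ -10111 -11100✓ -11101✓ -11110✓ 0-0110✓ 0-0111✓ 0-1100✓ 00-100✓ 00-111 000-00✓ 0001-0✓ 00011-✓ 01-110 010-11 01011-✓ 0111-0✓ 01110-✓ 1-1100✓ 1-1101✓ 10-000✓ 10-100✓ 100-00✓ 1001-0✓ 101-00✓ 101-01✓ 10100-✓ 10110-✓ 1111-0✓ 11110-✓
Round 2: --1100 -0-100 -00-00 -001-0 -111-0 -1110- 0-011- 1-110- 10--00 101-0-
PIs = {--1100, -0-100, -00-00, -001-0, -10111, -111-0, -1110-, 0-011-, 00-111, 001010, 01-110, 010-11, 1-110-, 10--00, 100011, 101-0-, 110010, 111011}
Coverage chart:
  m0: -00-00 ←essential
  m4: -0-100,-00-00,-001-0
  m6: -001-0,0-011-
  m7: 0-011-,00-111
  m10: 001010 ←essential
  m12: --1100,-0-100
  m15: 00-111 ←essential
  m19: 010-11 ←essential
  m22: 0-011-,01-110
  m23: -10111,0-011-,010-11
  m28: --1100,-111-0,-1110-
  m29: -1110- ←essential
  m30: -111-0,01-110
  m32: -00-00,10--00
  m35: 100011 ←essential
  m36: -0-100,-00-00,-001-0,10--00
  m38: -001-0 ←essential
  m40: 10--00,101-0-
  m41: 101-0- ←essential
  m44: --1100,-0-100,1-110-,10--00,101-0-
  m45: 1-110-,101-0-
  m50: 110010 ←essential
  m55: -10111 ←essential
  m59: 111011 ←essential
  m60: --1100,-111-0,-1110-,1-110-
  m61: -1110-,1-110-
  m62: -111-0 ←essential
Essential: -00-00, -001-0, -10111, -111-0, -1110-, 00-111, 001010, 010-11, 100011, 101-0-, 110010, 111011

NO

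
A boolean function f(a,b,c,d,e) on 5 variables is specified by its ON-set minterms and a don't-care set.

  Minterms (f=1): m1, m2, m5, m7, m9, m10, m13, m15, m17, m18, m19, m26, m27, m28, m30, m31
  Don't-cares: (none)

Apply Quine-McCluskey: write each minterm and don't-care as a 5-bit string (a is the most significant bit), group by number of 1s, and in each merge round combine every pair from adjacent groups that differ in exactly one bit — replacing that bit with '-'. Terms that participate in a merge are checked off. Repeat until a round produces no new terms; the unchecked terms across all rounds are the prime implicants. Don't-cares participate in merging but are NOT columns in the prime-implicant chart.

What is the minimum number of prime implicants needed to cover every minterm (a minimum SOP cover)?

[col 0] 00001*, 00010*, 00101*, 00111*, 01001*, 01010*, 01101*, 01111*, 10001*, 10010*, 10011*, 11010*, 11011*, 11100*, 11110*, 11111*
[col 1] -0001, -0010*, -1010*, -1111, 0-001*, 0-010*, 0-101*, 0-111*, 00-01*, 001-1*, 01-01*, 011-1*, 1-010*, 1-011*, 100-1, 1001-*, 11-10*, 11-11*, 1101-*, 111-0, 1111-*
[col 2] --010, 0--01, 0-1-1, 1-01-, 11-1-
Prime implicants: --010, -0001, -1111, 0--01, 0-1-1, 1-01-, 100-1, 11-1-, 111-0
PI chart (minterm → PIs covering it):
  1 | -0001,0--01
  2 | --010  (sole → essential)
  5 | 0--01,0-1-1
  7 | 0-1-1  (sole → essential)
  9 | 0--01  (sole → essential)
  10 | --010  (sole → essential)
  13 | 0--01,0-1-1
  15 | -1111,0-1-1
  17 | -0001,100-1
  18 | --010,1-01-
  19 | 1-01-,100-1
  26 | --010,1-01-,11-1-
  27 | 1-01-,11-1-
  28 | 111-0  (sole → essential)
  30 | 11-1-,111-0
  31 | -1111,11-1-
Essential prime implicants: --010, 0--01, 0-1-1, 111-0
Petrick residual → 100-1, 11-1-
Minimum SOP uses 6 PIs: c'de' + a'd'e + a'ce + ab'c'e + abd + abce'

6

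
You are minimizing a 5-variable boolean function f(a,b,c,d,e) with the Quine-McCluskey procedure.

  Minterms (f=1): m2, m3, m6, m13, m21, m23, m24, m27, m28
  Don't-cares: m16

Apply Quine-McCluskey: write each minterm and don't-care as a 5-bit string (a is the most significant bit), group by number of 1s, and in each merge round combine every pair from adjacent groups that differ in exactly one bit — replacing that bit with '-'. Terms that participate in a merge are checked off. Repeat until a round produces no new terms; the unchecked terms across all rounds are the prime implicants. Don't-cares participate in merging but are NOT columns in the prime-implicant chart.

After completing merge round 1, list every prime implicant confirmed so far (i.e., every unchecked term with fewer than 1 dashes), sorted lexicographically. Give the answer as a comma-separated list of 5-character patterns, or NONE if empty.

[col 0] 00010*, 00011*, 00110*, 01101, 10000*, 10101*, 10111*, 11000*, 11011, 11100*
[col 1] 00-10, 0001-, 1-000, 101-1, 11-00
Prime implicants: 00-10, 0001-, 01101, 1-000, 101-1, 11-00, 11011

01101, 11011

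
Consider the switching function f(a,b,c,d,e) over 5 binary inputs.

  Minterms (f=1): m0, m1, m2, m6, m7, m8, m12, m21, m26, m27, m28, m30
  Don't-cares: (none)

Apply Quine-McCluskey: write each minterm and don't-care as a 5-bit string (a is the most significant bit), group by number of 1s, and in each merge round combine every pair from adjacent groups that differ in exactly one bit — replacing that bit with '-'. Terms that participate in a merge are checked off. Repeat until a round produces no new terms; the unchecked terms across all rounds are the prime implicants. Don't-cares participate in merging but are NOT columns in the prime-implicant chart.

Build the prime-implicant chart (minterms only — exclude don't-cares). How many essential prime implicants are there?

4

size-2^0 implicants → 00000(✓)  00001(✓)  00010(✓)  00110(✓)  00111(✓)  01000(✓)  01100(✓)  10101  11010(✓)  11011(✓)  11100(✓)  11110(✓)
size-2^1 implicants → -1100  0-000  00-10  000-0  0000-  0011-  01-00  11-10  1101-  111-0
Unchecked terms (primes): -1100, 0-000, 00-10, 000-0, 0000-, 0011-, 01-00, 10101, 11-10, 1101-, 111-0
Minterm coverage:
  m0 ⊆ 0-000,000-0,0000-
  m1 ⊆ 0000- [E]
  m2 ⊆ 00-10,000-0
  m6 ⊆ 00-10,0011-
  m7 ⊆ 0011- [E]
  m8 ⊆ 0-000,01-00
  m12 ⊆ -1100,01-00
  m21 ⊆ 10101 [E]
  m26 ⊆ 11-10,1101-
  m27 ⊆ 1101- [E]
  m28 ⊆ -1100,111-0
  m30 ⊆ 11-10,111-0
E = {0000-, 0011-, 10101, 1101-}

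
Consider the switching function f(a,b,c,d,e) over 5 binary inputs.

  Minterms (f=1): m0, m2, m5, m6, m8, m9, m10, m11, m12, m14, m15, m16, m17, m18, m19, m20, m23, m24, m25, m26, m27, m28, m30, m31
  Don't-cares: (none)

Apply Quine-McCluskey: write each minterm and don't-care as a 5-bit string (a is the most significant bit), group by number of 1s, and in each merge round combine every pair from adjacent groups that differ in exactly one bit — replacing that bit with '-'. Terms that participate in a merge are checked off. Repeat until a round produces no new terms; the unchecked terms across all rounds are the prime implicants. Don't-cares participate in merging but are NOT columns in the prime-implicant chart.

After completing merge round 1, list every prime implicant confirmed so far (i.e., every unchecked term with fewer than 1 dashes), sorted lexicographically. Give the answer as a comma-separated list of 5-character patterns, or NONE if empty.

size-2^0 implicants → 00000(✓)  00010(✓)  00101  00110(✓)  01000(✓)  01001(✓)  01010(✓)  01011(✓)  01100(✓)  01110(✓)  01111(✓)  10000(✓)  10001(✓)  10010(✓)  10011(✓)  10100(✓)  10111(✓)  11000(✓)  11001(✓)  11010(✓)  11011(✓)  11100(✓)  11110(✓)  11111(✓)
size-2^1 implicants → -0000(✓)  -0010(✓)  -1000(✓)  -1001(✓)  -1010(✓)  -1011(✓)  -1100(✓)  -1110(✓)  -1111(✓)  0-000(✓)  0-010(✓)  0-110(✓)  00-10(✓)  000-0(✓)  01-00(✓)  01-10(✓)  01-11(✓)  010-0(✓)  010-1(✓)  0100-(✓)  0101-(✓)  011-0(✓)  0111-(✓)  1-000(✓)  1-001(✓)  1-010(✓)  1-011(✓)  1-100(✓)  1-111(✓)  10-00(✓)  10-11(✓)  100-0(✓)  100-1(✓)  1000-(✓)  1001-(✓)  11-00(✓)  11-10(✓)  11-11(✓)  110-0(✓)  110-1(✓)  1100-(✓)  1101-(✓)  111-0(✓)  1111-(✓)
size-2^2 implicants → --000(✓)  --010(✓)  -00-0(✓)  -1-00(✓)  -1-10(✓)  -1-11(✓)  -10-0(✓)  -10-1(✓)  -100-(✓)  -101-(✓)  -11-0(✓)  -111-(✓)  0--10  0-0-0(✓)  01--0(✓)  01-1-(✓)  010--(✓)  1--00  1--11  1-0-0(✓)  1-0-1(✓)  1-00-(✓)  1-01-(✓)  100--(✓)  11--0(✓)  11-1-(✓)  110--(✓)
size-2^3 implicants → --0-0  -1--0  -1-1-  -10--  1-0--
Unchecked terms (primes): --0-0, -1--0, -1-1-, -10--, 0--10, 00101, 1--00, 1--11, 1-0--

00101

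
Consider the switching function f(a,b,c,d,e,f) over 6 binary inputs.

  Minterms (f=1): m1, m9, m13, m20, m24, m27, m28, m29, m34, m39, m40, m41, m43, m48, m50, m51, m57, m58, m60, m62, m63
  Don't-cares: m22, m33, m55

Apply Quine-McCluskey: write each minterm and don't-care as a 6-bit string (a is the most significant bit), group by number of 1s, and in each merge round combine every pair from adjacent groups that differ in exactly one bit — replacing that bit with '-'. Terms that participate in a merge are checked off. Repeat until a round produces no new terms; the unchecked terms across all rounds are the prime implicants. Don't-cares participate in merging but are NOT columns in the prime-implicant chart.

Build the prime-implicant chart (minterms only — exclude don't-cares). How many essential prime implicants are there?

9

size-2^0 implicants → 000001(✓)  001001(✓)  001101(✓)  010100(✓)  010110(✓)  011000(✓)  011011  011100(✓)  011101(✓)  100001(✓)  100010(✓)  100111(✓)  101000(✓)  101001(✓)  101011(✓)  110000(✓)  110010(✓)  110011(✓)  110111(✓)  111001(✓)  111010(✓)  111100(✓)  111110(✓)  111111(✓)
size-2^1 implicants → -00001(✓)  -01001(✓)  -11100  0-1101  00-001(✓)  001-01  01-100  0101-0  011-00  01110-  1-0010  1-0111  1-1001  10-001(✓)  1010-1  10100-  11-010  11-111  110-11  1100-0  11001-  111-10  1111-0  11111-
size-2^2 implicants → -0-001
Unchecked terms (primes): -0-001, -11100, 0-1101, 001-01, 01-100, 0101-0, 011-00, 011011, 01110-, 1-0010, 1-0111, 1-1001, 1010-1, 10100-, 11-010, 11-111, 110-11, 1100-0, 11001-, 111-10, 1111-0, 11111-
Minterm coverage:
  m1 ⊆ -0-001 [E]
  m9 ⊆ -0-001,001-01
  m13 ⊆ 0-1101,001-01
  m20 ⊆ 01-100,0101-0
  m24 ⊆ 011-00 [E]
  m27 ⊆ 011011 [E]
  m28 ⊆ -11100,01-100,011-00,01110-
  m29 ⊆ 0-1101,01110-
  m34 ⊆ 1-0010 [E]
  m39 ⊆ 1-0111 [E]
  m40 ⊆ 10100- [E]
  m41 ⊆ -0-001,1-1001,1010-1,10100-
  m43 ⊆ 1010-1 [E]
  m48 ⊆ 1100-0 [E]
  m50 ⊆ 1-0010,11-010,1100-0,11001-
  m51 ⊆ 110-11,11001-
  m57 ⊆ 1-1001 [E]
  m58 ⊆ 11-010,111-10
  m60 ⊆ -11100,1111-0
  m62 ⊆ 111-10,1111-0,11111-
  m63 ⊆ 11-111,11111-
E = {-0-001, 011-00, 011011, 1-0010, 1-0111, 1-1001, 1010-1, 10100-, 1100-0}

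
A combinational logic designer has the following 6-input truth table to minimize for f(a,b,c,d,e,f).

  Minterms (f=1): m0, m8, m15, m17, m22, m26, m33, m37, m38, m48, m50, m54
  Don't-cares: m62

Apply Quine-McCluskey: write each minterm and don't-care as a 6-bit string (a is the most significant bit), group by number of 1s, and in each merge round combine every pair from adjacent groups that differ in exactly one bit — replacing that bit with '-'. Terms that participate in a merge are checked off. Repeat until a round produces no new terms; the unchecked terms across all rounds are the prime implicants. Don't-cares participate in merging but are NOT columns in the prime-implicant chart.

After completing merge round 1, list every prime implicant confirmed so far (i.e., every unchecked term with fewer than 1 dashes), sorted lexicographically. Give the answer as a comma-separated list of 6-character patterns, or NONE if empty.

[col 0] 000000*, 001000*, 001111, 010001, 010110*, 011010, 100001*, 100101*, 100110*, 110000*, 110010*, 110110*, 111110*
[col 1] -10110, 00-000, 1-0110, 100-01, 11-110, 110-10, 1100-0
Prime implicants: -10110, 00-000, 001111, 010001, 011010, 1-0110, 100-01, 11-110, 110-10, 1100-0

001111, 010001, 011010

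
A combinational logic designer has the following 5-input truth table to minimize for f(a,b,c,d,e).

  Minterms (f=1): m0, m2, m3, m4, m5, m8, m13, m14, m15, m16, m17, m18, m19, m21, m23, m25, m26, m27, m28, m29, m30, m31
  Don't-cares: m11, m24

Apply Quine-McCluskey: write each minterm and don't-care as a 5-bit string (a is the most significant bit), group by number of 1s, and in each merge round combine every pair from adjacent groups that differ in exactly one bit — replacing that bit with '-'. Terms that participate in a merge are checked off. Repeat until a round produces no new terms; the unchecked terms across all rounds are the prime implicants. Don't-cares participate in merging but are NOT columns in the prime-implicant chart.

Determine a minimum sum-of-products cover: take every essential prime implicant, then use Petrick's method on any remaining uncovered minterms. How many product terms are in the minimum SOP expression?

7

Round 0: 00000✓ 00010✓ 00011✓ 00100✓ 00101✓ 01000✓ 01011✓ 01101✓ 01110✓ 01111✓ 10000✓ 10001✓ 10010✓ 10011✓ 10101✓ 10111✓ 11000✓ 11001✓ 11010✓ 11011✓ 11100✓ 11101✓ 11110✓ 11111✓
Round 1: -0000✓ -0010✓ -0011✓ -0101✓ -1000✓ -1011✓ -1101✓ -1110✓ -1111✓ 0-000✓ 0-011✓ 0-101✓ 00-00 000-0✓ 0001-✓ 0010- 01-11✓ 011-1✓ 0111-✓ 1-000✓ 1-001✓ 1-010✓ 1-011✓ 1-101✓ 1-111✓ 10-01✓ 10-11✓ 100-0✓ 100-1✓ 1000-✓ 1001-✓ 101-1✓ 11-00✓ 11-01✓ 11-10✓ 11-11✓ 110-0✓ 110-1✓ 1100-✓ 1101-✓ 111-0✓ 111-1✓ 1110-✓ 1111-✓
Round 2: --000 --011 --101 -00-0 -001- -1-11 -11-1 -111- 1--01✓ 1--11✓ 1-0-0✓ 1-0-1✓ 1-00-✓ 1-01-✓ 1-1-1✓ 10--1✓ 100--✓ 11--0✓ 11--1✓ 11-0-✓ 11-1-✓ 110--✓ 111--✓
Round 3: 1---1 1-0-- 11---
PIs = {--000, --011, --101, -00-0, -001-, -1-11, -11-1, -111-, 00-00, 0010-, 1---1, 1-0--, 11---}
Coverage chart:
  m0: --000,-00-0,00-00
  m2: -00-0,-001-
  m3: --011,-001-
  m4: 00-00,0010-
  m5: --101,0010-
  m8: --000 ←essential
  m13: --101,-11-1
  m14: -111- ←essential
  m15: -1-11,-11-1,-111-
  m16: --000,-00-0,1-0--
  m17: 1---1,1-0--
  m18: -00-0,-001-,1-0--
  m19: --011,-001-,1---1,1-0--
  m21: --101,1---1
  m23: 1---1 ←essential
  m25: 1---1,1-0--,11---
  m26: 1-0--,11---
  m27: --011,-1-11,1---1,1-0--,11---
  m28: 11--- ←essential
  m29: --101,-11-1,1---1,11---
  m30: -111-,11---
  m31: -1-11,-11-1,-111-,1---1,11---
Essential: --000, -111-, 1---1, 11---
Petrick residual → --101, -001-, 00-00
Min cover (7 terms): c'd'e' + cd'e + b'c'd + bcd + a'b'd'e' + ae + ab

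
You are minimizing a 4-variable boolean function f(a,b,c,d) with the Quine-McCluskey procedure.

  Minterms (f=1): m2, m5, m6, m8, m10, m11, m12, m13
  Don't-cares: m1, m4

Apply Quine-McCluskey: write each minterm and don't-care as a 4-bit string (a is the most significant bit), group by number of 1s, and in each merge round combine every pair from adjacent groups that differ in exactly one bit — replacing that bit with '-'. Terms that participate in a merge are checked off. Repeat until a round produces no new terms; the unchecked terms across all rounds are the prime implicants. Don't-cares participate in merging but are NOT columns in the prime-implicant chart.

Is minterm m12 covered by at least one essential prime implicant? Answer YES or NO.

size-2^0 implicants → 0001(✓)  0010(✓)  0100(✓)  0101(✓)  0110(✓)  1000(✓)  1010(✓)  1011(✓)  1100(✓)  1101(✓)
size-2^1 implicants → -010  -100(✓)  -101(✓)  0-01  0-10  01-0  010-(✓)  1-00  10-0  101-  110-(✓)
size-2^2 implicants → -10-
Unchecked terms (primes): -010, -10-, 0-01, 0-10, 01-0, 1-00, 10-0, 101-
Minterm coverage:
  m2 ⊆ -010,0-10
  m5 ⊆ -10-,0-01
  m6 ⊆ 0-10,01-0
  m8 ⊆ 1-00,10-0
  m10 ⊆ -010,10-0,101-
  m11 ⊆ 101- [E]
  m12 ⊆ -10-,1-00
  m13 ⊆ -10- [E]
E = {-10-, 101-}

YES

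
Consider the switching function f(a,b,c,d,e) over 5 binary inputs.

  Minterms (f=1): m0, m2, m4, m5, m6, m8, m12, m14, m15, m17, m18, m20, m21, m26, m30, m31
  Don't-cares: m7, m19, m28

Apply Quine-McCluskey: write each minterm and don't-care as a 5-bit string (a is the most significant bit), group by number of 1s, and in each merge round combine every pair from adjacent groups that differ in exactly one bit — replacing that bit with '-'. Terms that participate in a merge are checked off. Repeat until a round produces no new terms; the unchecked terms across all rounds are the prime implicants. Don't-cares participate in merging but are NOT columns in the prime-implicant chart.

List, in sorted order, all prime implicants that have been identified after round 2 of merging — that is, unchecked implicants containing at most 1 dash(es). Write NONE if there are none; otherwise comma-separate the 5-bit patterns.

[col 0] 00000*, 00010*, 00100*, 00101*, 00110*, 00111*, 01000*, 01100*, 01110*, 01111*, 10001*, 10010*, 10011*, 10100*, 10101*, 11010*, 11100*, 11110*, 11111*
[col 1] -0010, -0100*, -0101*, -1100*, -1110*, -1111*, 0-000*, 0-100*, 0-110*, 0-111*, 00-00*, 00-10*, 000-0*, 001-0*, 001-1*, 0010-*, 0011-*, 01-00*, 011-0*, 0111-*, 1-010, 1-100*, 10-01, 100-1, 1001-, 1010-*, 11-10, 111-0*, 1111-*
[col 2] --100, -010-, -11-0, -111-, 0--00, 0-1-0, 0-11-, 00--0, 001--
Prime implicants: --100, -0010, -010-, -11-0, -111-, 0--00, 0-1-0, 0-11-, 00--0, 001--, 1-010, 10-01, 100-1, 1001-, 11-10

-0010, 1-010, 10-01, 100-1, 1001-, 11-10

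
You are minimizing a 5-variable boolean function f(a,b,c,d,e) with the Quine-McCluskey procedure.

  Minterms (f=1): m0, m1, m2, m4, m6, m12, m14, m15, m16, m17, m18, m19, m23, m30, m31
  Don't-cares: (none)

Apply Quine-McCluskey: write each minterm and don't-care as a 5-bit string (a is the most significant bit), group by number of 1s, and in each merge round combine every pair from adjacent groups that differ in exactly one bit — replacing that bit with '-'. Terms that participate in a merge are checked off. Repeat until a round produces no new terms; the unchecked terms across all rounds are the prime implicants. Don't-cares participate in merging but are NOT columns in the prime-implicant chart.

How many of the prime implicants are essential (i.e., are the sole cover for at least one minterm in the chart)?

3

[col 0] 00000*, 00001*, 00010*, 00100*, 00110*, 01100*, 01110*, 01111*, 10000*, 10001*, 10010*, 10011*, 10111*, 11110*, 11111*
[col 1] -0000*, -0001*, -0010*, -1110*, -1111*, 0-100*, 0-110*, 00-00*, 00-10*, 000-0*, 0000-*, 001-0*, 011-0*, 0111-*, 1-111, 10-11, 100-0*, 100-1*, 1000-*, 1001-*, 1111-*
[col 2] -00-0, -000-, -111-, 0-1-0, 00--0, 100--
Prime implicants: -00-0, -000-, -111-, 0-1-0, 00--0, 1-111, 10-11, 100--
PI chart (minterm → PIs covering it):
  0 | -00-0,-000-,00--0
  1 | -000-  (sole → essential)
  2 | -00-0,00--0
  4 | 0-1-0,00--0
  6 | 0-1-0,00--0
  12 | 0-1-0  (sole → essential)
  14 | -111-,0-1-0
  15 | -111-  (sole → essential)
  16 | -00-0,-000-,100--
  17 | -000-,100--
  18 | -00-0,100--
  19 | 10-11,100--
  23 | 1-111,10-11
  30 | -111-  (sole → essential)
  31 | -111-,1-111
Essential prime implicants: -000-, -111-, 0-1-0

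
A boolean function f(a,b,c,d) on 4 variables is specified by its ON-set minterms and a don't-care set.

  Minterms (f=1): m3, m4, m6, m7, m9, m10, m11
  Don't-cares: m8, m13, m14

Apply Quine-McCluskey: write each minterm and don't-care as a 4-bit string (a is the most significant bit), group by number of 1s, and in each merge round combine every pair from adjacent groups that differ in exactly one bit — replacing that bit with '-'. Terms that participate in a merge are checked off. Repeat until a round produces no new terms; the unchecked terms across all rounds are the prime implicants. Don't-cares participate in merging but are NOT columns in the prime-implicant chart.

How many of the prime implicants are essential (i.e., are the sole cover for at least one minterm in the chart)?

size-2^0 implicants → 0011(✓)  0100(✓)  0110(✓)  0111(✓)  1000(✓)  1001(✓)  1010(✓)  1011(✓)  1101(✓)  1110(✓)
size-2^1 implicants → -011  -110  0-11  01-0  011-  1-01  1-10  10-0(✓)  10-1(✓)  100-(✓)  101-(✓)
size-2^2 implicants → 10--
Unchecked terms (primes): -011, -110, 0-11, 01-0, 011-, 1-01, 1-10, 10--
Minterm coverage:
  m3 ⊆ -011,0-11
  m4 ⊆ 01-0 [E]
  m6 ⊆ -110,01-0,011-
  m7 ⊆ 0-11,011-
  m9 ⊆ 1-01,10--
  m10 ⊆ 1-10,10--
  m11 ⊆ -011,10--
E = {01-0}

1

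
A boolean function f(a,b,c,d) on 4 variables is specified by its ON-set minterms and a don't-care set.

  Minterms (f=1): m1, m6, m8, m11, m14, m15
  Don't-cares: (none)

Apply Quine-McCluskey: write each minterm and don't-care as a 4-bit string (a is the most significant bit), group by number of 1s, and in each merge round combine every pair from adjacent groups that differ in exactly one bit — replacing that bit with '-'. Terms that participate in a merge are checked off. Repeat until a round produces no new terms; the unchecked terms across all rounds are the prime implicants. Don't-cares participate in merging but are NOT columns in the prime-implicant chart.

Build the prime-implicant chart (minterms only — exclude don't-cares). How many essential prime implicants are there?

[col 0] 0001, 0110*, 1000, 1011*, 1110*, 1111*
[col 1] -110, 1-11, 111-
Prime implicants: -110, 0001, 1-11, 1000, 111-
PI chart (minterm → PIs covering it):
  1 | 0001  (sole → essential)
  6 | -110  (sole → essential)
  8 | 1000  (sole → essential)
  11 | 1-11  (sole → essential)
  14 | -110,111-
  15 | 1-11,111-
Essential prime implicants: -110, 0001, 1-11, 1000

4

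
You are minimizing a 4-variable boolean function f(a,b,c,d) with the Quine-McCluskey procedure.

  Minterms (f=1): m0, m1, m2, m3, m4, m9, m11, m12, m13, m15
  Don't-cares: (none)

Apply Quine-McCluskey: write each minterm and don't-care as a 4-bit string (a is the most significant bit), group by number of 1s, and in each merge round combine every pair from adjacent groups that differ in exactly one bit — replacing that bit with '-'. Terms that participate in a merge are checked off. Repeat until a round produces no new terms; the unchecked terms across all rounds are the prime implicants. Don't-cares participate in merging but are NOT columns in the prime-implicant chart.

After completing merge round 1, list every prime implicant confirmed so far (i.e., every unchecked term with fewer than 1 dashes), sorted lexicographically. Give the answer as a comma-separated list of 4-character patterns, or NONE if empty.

[col 0] 0000*, 0001*, 0010*, 0011*, 0100*, 1001*, 1011*, 1100*, 1101*, 1111*
[col 1] -001*, -011*, -100, 0-00, 00-0*, 00-1*, 000-*, 001-*, 1-01*, 1-11*, 10-1*, 11-1*, 110-
[col 2] -0-1, 00--, 1--1
Prime implicants: -0-1, -100, 0-00, 00--, 1--1, 110-

NONE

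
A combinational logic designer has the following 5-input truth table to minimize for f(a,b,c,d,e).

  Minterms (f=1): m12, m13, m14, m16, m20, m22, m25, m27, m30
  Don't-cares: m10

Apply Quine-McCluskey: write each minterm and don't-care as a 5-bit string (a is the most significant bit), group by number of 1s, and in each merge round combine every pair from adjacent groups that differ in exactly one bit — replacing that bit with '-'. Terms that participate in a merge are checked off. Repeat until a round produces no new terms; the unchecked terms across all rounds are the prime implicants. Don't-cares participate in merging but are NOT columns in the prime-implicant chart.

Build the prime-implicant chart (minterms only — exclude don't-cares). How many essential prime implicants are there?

Round 0: 01010✓ 01100✓ 01101✓ 01110✓ 10000✓ 10100✓ 10110✓ 11001✓ 11011✓ 11110✓
Round 1: -1110 01-10 011-0 0110- 1-110 10-00 101-0 110-1
PIs = {-1110, 01-10, 011-0, 0110-, 1-110, 10-00, 101-0, 110-1}
Coverage chart:
  m12: 011-0,0110-
  m13: 0110- ←essential
  m14: -1110,01-10,011-0
  m16: 10-00 ←essential
  m20: 10-00,101-0
  m22: 1-110,101-0
  m25: 110-1 ←essential
  m27: 110-1 ←essential
  m30: -1110,1-110
Essential: 0110-, 10-00, 110-1

3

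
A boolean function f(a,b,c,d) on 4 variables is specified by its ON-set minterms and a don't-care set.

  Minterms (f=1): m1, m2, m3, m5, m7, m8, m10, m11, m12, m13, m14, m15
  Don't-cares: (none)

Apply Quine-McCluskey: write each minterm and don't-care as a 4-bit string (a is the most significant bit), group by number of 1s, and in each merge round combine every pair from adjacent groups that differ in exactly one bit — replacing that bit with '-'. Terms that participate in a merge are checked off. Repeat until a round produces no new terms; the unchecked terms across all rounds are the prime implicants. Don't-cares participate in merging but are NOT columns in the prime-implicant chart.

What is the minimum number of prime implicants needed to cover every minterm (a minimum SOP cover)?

4

size-2^0 implicants → 0001(✓)  0010(✓)  0011(✓)  0101(✓)  0111(✓)  1000(✓)  1010(✓)  1011(✓)  1100(✓)  1101(✓)  1110(✓)  1111(✓)
size-2^1 implicants → -010(✓)  -011(✓)  -101(✓)  -111(✓)  0-01(✓)  0-11(✓)  00-1(✓)  001-(✓)  01-1(✓)  1-00(✓)  1-10(✓)  1-11(✓)  10-0(✓)  101-(✓)  11-0(✓)  11-1(✓)  110-(✓)  111-(✓)
size-2^2 implicants → --11  -01-  -1-1  0--1  1--0  1-1-  11--
Unchecked terms (primes): --11, -01-, -1-1, 0--1, 1--0, 1-1-, 11--
Minterm coverage:
  m1 ⊆ 0--1 [E]
  m2 ⊆ -01- [E]
  m3 ⊆ --11,-01-,0--1
  m5 ⊆ -1-1,0--1
  m7 ⊆ --11,-1-1,0--1
  m8 ⊆ 1--0 [E]
  m10 ⊆ -01-,1--0,1-1-
  m11 ⊆ --11,-01-,1-1-
  m12 ⊆ 1--0,11--
  m13 ⊆ -1-1,11--
  m14 ⊆ 1--0,1-1-,11--
  m15 ⊆ --11,-1-1,1-1-,11--
E = {-01-, 0--1, 1--0}
Petrick residual → -1-1
Cover = b'c + bd + a'd + ad'  |cover|=4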